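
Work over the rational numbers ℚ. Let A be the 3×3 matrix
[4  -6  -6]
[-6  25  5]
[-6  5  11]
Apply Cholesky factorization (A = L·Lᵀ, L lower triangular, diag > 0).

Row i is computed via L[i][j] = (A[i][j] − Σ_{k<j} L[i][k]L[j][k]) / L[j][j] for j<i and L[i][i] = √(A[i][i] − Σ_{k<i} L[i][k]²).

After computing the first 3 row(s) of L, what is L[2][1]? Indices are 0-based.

Step 1: L[0][0] = √(4) = 2.
  L[1][0] = (-6) / L[0][0] = -3.
Step 2: L[1][1] = √(16) = 4.
  L[2][0] = (-6) / L[0][0] = -3.
  L[2][1] = (-4) / L[1][1] = -1.
Step 3: L[2][2] = √(1) = 1.

L[2][1] = -1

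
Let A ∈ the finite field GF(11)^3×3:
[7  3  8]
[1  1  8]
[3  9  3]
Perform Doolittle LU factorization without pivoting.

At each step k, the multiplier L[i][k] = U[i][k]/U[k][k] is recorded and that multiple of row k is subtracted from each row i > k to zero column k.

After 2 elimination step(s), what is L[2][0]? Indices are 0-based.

L[2][0] = 2

Step 1: pivot at (0,0) is 7.
  row1 ← row1 − (8)·row0  ⇒  L[1][0]=8, U row1=(0, 10, 10)
  row2 ← row2 − (2)·row0  ⇒  L[2][0]=2, U row2=(0, 3, 9)
Step 2: pivot at (1,1) is 10.
  row2 ← row2 − (8)·row1  ⇒  L[2][1]=8, U row2=(0, 0, 6)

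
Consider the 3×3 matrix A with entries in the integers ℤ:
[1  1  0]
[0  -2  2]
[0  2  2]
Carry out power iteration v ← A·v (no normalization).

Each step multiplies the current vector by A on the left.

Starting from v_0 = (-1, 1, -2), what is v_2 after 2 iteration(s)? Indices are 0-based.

v_2 = (-6, 8, -16)

v_0 = (-1, 1, -2).
v_1 = A·v_0 = (0, -6, -2).
v_2 = A·v_1 = (-6, 8, -16).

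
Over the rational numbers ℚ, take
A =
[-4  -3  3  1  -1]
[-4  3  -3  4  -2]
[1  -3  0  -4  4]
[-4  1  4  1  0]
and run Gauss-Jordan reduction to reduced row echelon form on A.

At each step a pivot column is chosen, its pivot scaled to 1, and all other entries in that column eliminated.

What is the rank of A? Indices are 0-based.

rank = 4

[1] R0 /= -4  ⇒  (1, 3/4, -3/4, -1/4, 1/4)
     R1 -= -4·R0  ⇒  (0, 6, -6, 3, -1)
     R2 -= 1·R0  ⇒  (0, -15/4, 3/4, -15/4, 15/4)
     R3 -= -4·R0  ⇒  (0, 4, 1, 0, 1)
[2] R1 /= 6  ⇒  (0, 1, -1, 1/2, -1/6)
     R0 -= 3/4·R1  ⇒  (1, 0, 0, -5/8, 3/8)
     R2 -= -15/4·R1  ⇒  (0, 0, -3, -15/8, 25/8)
     R3 -= 4·R1  ⇒  (0, 0, 5, -2, 5/3)
[3] R2 /= -3  ⇒  (0, 0, 1, 5/8, -25/24)
     R1 -= -1·R2  ⇒  (0, 1, 0, 9/8, -29/24)
     R3 -= 5·R2  ⇒  (0, 0, 0, -41/8, 55/8)
[4] R3 /= -41/8  ⇒  (0, 0, 0, 1, -55/41)
     R0 -= -5/8·R3  ⇒  (1, 0, 0, 0, -19/41)
     R1 -= 9/8·R3  ⇒  (0, 1, 0, 0, 37/123)
     R2 -= 5/8·R3  ⇒  (0, 0, 1, 0, -25/123)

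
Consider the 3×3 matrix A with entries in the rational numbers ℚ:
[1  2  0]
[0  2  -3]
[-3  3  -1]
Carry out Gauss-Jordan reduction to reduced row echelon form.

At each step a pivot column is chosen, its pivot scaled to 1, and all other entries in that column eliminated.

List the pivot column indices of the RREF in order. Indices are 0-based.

[1] R0 /= 1  ⇒  (1, 2, 0)
     R2 -= -3·R0  ⇒  (0, 9, -1)
[2] R1 /= 2  ⇒  (0, 1, -3/2)
     R0 -= 2·R1  ⇒  (1, 0, 3)
     R2 -= 9·R1  ⇒  (0, 0, 25/2)
[3] R2 /= 25/2  ⇒  (0, 0, 1)
     R0 -= 3·R2  ⇒  (1, 0, 0)
     R1 -= -3/2·R2  ⇒  (0, 1, 0)

pivot columns: 0, 1, 2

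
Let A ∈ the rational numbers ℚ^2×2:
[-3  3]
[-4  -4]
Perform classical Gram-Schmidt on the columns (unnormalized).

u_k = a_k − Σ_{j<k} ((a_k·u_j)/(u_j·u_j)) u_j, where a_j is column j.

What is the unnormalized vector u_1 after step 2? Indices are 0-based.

u_1 = (96/25, -72/25)

Step 1: u_0 = a_0 = (-3, -4).
Step 2: u_1 = a_1 − (7/25)·u_0 = (96/25, -72/25).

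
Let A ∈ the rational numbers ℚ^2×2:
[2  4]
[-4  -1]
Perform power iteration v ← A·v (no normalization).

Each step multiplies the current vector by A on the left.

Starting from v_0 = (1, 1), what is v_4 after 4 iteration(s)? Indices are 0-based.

v_4 = (20, 317)

v_0 = (1, 1).
v_1 = A·v_0 = (6, -5).
v_2 = A·v_1 = (-8, -19).
v_3 = A·v_2 = (-92, 51).
v_4 = A·v_3 = (20, 317).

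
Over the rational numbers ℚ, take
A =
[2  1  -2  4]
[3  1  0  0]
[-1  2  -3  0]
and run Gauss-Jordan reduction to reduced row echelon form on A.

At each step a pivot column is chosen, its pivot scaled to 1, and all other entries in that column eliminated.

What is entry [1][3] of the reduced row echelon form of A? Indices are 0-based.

pivot(0,0)=2: scale R0 → (1, 1/2, -1, 2)
  clear (1,0): R1 −= (3)R0 → (0, -1/2, 3, -6)
  clear (2,0): R2 −= (-1)R0 → (0, 5/2, -4, 2)
pivot(1,1)=-1/2: scale R1 → (0, 1, -6, 12)
  clear (0,1): R0 −= (1/2)R1 → (1, 0, 2, -4)
  clear (2,1): R2 −= (5/2)R1 → (0, 0, 11, -28)
pivot(2,2)=11: scale R2 → (0, 0, 1, -28/11)
  clear (0,2): R0 −= (2)R2 → (1, 0, 0, 12/11)
  clear (1,2): R1 −= (-6)R2 → (0, 1, 0, -36/11)

M[1][3] = -36/11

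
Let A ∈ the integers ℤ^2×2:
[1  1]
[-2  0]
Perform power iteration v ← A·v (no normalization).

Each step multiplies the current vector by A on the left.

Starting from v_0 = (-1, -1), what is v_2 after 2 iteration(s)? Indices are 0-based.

v_2 = (0, 4)

v_0 = (-1, -1).
v_1 = A·v_0 = (-2, 2).
v_2 = A·v_1 = (0, 4).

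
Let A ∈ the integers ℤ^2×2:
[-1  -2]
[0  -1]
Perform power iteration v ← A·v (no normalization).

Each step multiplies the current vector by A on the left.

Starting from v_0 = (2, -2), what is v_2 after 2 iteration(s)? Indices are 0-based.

v_2 = (-6, -2)

v_0 = (2, -2).
v_1 = A·v_0 = (2, 2).
v_2 = A·v_1 = (-6, -2).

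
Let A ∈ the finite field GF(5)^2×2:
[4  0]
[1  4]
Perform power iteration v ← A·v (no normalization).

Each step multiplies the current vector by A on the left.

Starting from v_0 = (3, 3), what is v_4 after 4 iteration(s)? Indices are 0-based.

v_4 = (3, 1)

v_0 = (3, 3).
v_1 = A·v_0 = (2, 0).
v_2 = A·v_1 = (3, 2).
v_3 = A·v_2 = (2, 1).
v_4 = A·v_3 = (3, 1).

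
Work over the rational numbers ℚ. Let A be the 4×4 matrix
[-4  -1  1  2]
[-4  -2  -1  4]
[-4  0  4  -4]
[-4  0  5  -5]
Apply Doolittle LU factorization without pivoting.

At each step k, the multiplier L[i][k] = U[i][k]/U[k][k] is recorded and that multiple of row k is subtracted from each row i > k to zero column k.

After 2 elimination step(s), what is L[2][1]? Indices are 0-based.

Step 1: pivot at (0,0) is -4.
  row1 ← row1 − (1)·row0  ⇒  L[1][0]=1, U row1=(0, -1, -2, 2)
  row2 ← row2 − (1)·row0  ⇒  L[2][0]=1, U row2=(0, 1, 3, -6)
  row3 ← row3 − (1)·row0  ⇒  L[3][0]=1, U row3=(0, 1, 4, -7)
Step 2: pivot at (1,1) is -1.
  row2 ← row2 − (-1)·row1  ⇒  L[2][1]=-1, U row2=(0, 0, 1, -4)
  row3 ← row3 − (-1)·row1  ⇒  L[3][1]=-1, U row3=(0, 0, 2, -5)

L[2][1] = -1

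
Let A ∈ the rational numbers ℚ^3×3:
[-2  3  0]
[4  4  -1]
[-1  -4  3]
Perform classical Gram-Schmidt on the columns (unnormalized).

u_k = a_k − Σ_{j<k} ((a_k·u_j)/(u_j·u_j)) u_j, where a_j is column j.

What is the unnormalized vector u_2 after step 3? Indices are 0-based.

u_2 = (84/95, 77/95, 28/19)

Step 1: u_0 = a_0 = (-2, 4, -1).
Step 2: u_1 = a_1 − (2/3)·u_0 = (13/3, 4/3, -10/3).
Step 3: u_2 = a_2 − (-1/3)·u_0 − (-34/95)·u_1 = (84/95, 77/95, 28/19).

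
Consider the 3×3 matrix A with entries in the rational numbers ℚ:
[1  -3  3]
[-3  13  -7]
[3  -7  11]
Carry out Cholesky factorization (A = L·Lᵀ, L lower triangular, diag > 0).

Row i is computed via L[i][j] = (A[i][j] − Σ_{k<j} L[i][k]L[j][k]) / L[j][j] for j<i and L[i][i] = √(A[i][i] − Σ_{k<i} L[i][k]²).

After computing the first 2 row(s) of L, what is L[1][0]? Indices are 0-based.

Step 1: L[0][0] = √(1) = 1.
  L[1][0] = (-3) / L[0][0] = -3.
Step 2: L[1][1] = √(4) = 2.

L[1][0] = -3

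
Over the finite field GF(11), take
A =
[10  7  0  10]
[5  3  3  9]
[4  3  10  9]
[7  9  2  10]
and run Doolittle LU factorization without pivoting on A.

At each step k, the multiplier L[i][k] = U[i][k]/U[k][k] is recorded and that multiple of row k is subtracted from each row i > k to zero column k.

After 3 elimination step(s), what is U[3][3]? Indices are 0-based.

k=0: U[0][0]=10
  eliminate (1,0): mult=6, new row 1: (0, 5, 3, 4); set L[1][0]=6
  eliminate (2,0): mult=7, new row 2: (0, 9, 10, 5); set L[2][0]=7
  eliminate (3,0): mult=4, new row 3: (0, 3, 2, 3); set L[3][0]=4
k=1: U[1][1]=5
  eliminate (2,1): mult=4, new row 2: (0, 0, 9, 0); set L[2][1]=4
  eliminate (3,1): mult=5, new row 3: (0, 0, 9, 5); set L[3][1]=5
k=2: U[2][2]=9
  eliminate (3,2): mult=1, new row 3: (0, 0, 0, 5); set L[3][2]=1

U[3][3] = 5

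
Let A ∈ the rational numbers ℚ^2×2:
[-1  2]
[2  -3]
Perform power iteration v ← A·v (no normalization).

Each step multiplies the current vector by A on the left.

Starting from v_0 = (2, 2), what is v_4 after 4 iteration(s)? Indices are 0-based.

v_0 = (2, 2).
v_1 = A·v_0 = (2, -2).
v_2 = A·v_1 = (-6, 10).
v_3 = A·v_2 = (26, -42).
v_4 = A·v_3 = (-110, 178).

v_4 = (-110, 178)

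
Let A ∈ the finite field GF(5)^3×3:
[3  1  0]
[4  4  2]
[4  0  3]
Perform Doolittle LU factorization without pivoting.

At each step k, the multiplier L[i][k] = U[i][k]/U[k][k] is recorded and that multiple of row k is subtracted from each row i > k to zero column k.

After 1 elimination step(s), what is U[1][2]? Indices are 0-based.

U[1][2] = 2

[col 0] pivot 3
  R1 -= 3*R0 → (0, 1, 2)  (L[1][0] := 3)
  R2 -= 3*R0 → (0, 2, 3)  (L[2][0] := 3)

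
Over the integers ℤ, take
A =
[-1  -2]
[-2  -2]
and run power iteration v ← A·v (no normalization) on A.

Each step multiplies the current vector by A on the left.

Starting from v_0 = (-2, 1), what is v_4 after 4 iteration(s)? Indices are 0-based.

v_4 = (-44, -56)

v_0 = (-2, 1).
v_1 = A·v_0 = (0, 2).
v_2 = A·v_1 = (-4, -4).
v_3 = A·v_2 = (12, 16).
v_4 = A·v_3 = (-44, -56).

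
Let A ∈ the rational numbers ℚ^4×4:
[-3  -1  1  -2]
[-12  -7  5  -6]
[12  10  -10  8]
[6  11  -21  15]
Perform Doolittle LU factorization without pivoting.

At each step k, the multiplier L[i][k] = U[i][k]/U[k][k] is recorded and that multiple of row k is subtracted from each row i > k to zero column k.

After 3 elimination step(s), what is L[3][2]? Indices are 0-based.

k=0: U[0][0]=-3
  eliminate (1,0): mult=4, new row 1: (0, -3, 1, 2); set L[1][0]=4
  eliminate (2,0): mult=-4, new row 2: (0, 6, -6, 0); set L[2][0]=-4
  eliminate (3,0): mult=-2, new row 3: (0, 9, -19, 11); set L[3][0]=-2
k=1: U[1][1]=-3
  eliminate (2,1): mult=-2, new row 2: (0, 0, -4, 4); set L[2][1]=-2
  eliminate (3,1): mult=-3, new row 3: (0, 0, -16, 17); set L[3][1]=-3
k=2: U[2][2]=-4
  eliminate (3,2): mult=4, new row 3: (0, 0, 0, 1); set L[3][2]=4

L[3][2] = 4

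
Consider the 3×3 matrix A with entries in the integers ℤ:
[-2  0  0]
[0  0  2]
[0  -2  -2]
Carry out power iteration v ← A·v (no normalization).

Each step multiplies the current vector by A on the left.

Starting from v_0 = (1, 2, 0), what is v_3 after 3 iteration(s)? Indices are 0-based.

v_0 = (1, 2, 0).
v_1 = A·v_0 = (-2, 0, -4).
v_2 = A·v_1 = (4, -8, 8).
v_3 = A·v_2 = (-8, 16, 0).

v_3 = (-8, 16, 0)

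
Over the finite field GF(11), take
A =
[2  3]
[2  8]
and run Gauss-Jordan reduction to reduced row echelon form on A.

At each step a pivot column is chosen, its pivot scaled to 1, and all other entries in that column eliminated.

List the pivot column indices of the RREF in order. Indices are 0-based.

pivot columns: 0, 1

pivot(0,0)=2: scale R0 → (1, 7)
  clear (1,0): R1 −= (2)R0 → (0, 5)
pivot(1,1)=5: scale R1 → (0, 1)
  clear (0,1): R0 −= (7)R1 → (1, 0)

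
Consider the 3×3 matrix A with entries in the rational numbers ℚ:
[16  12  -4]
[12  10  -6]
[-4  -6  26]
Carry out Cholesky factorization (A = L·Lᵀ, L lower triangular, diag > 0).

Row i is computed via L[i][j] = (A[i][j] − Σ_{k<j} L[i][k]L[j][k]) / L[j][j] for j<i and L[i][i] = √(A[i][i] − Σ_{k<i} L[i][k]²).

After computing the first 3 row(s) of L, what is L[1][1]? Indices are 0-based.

L[1][1] = 1

Step 1: L[0][0] = √(16) = 4.
  L[1][0] = (12) / L[0][0] = 3.
Step 2: L[1][1] = √(1) = 1.
  L[2][0] = (-4) / L[0][0] = -1.
  L[2][1] = (-3) / L[1][1] = -3.
Step 3: L[2][2] = √(16) = 4.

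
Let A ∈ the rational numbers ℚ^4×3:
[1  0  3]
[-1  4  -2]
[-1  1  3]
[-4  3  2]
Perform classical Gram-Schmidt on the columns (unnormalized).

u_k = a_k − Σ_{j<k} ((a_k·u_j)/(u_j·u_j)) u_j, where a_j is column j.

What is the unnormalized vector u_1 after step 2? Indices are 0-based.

Step 1: u_0 = a_0 = (1, -1, -1, -4).
Step 2: u_1 = a_1 − (-17/19)·u_0 = (17/19, 59/19, 2/19, -11/19).

u_1 = (17/19, 59/19, 2/19, -11/19)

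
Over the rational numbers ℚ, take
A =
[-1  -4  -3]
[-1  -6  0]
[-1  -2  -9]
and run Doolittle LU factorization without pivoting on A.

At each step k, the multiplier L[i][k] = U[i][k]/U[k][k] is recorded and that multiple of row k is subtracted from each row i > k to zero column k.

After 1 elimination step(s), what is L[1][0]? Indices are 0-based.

L[1][0] = 1

k=0: U[0][0]=-1
  eliminate (1,0): mult=1, new row 1: (0, -2, 3); set L[1][0]=1
  eliminate (2,0): mult=1, new row 2: (0, 2, -6); set L[2][0]=1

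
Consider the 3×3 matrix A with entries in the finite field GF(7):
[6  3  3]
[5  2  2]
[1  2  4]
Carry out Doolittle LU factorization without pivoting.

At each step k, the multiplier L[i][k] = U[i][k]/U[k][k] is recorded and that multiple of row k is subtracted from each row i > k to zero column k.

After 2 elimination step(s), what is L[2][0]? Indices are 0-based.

k=0: U[0][0]=6
  eliminate (1,0): mult=2, new row 1: (0, 3, 3); set L[1][0]=2
  eliminate (2,0): mult=6, new row 2: (0, 5, 0); set L[2][0]=6
k=1: U[1][1]=3
  eliminate (2,1): mult=4, new row 2: (0, 0, 2); set L[2][1]=4

L[2][0] = 6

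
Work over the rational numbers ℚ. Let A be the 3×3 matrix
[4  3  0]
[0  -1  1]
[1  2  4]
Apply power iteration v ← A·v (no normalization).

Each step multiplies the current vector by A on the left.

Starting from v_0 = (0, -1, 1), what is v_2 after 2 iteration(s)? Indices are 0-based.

v_0 = (0, -1, 1).
v_1 = A·v_0 = (-3, 2, 2).
v_2 = A·v_1 = (-6, 0, 9).

v_2 = (-6, 0, 9)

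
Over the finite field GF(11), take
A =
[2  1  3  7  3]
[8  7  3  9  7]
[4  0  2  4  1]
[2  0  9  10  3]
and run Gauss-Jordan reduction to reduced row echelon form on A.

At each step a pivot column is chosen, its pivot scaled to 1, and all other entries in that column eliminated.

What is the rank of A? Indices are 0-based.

step 1: normalize row 0 (÷2) = (1, 6, 7, 9, 7)
  row 1: subtract 8×row0 = (0, 3, 2, 3, 6)
  row 2: subtract 4×row0 = (0, 9, 7, 1, 6)
  row 3: subtract 2×row0 = (0, 10, 6, 3, 0)
step 2: normalize row 1 (÷3) = (0, 1, 8, 1, 2)
  row 0: subtract 6×row1 = (1, 0, 3, 3, 6)
  row 2: subtract 9×row1 = (0, 0, 1, 3, 10)
  row 3: subtract 10×row1 = (0, 0, 3, 4, 2)
step 3: normalize row 2 (÷1) = (0, 0, 1, 3, 10)
  row 0: subtract 3×row2 = (1, 0, 0, 5, 9)
  row 1: subtract 8×row2 = (0, 1, 0, 10, 10)
  row 3: subtract 3×row2 = (0, 0, 0, 6, 5)
step 4: normalize row 3 (÷6) = (0, 0, 0, 1, 10)
  row 0: subtract 5×row3 = (1, 0, 0, 0, 3)
  row 1: subtract 10×row3 = (0, 1, 0, 0, 9)
  row 2: subtract 3×row3 = (0, 0, 1, 0, 2)

rank = 4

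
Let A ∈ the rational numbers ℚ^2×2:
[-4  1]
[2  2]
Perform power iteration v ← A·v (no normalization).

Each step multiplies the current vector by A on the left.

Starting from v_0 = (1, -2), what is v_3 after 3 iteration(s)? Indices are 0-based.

v_3 = (-104, 12)

v_0 = (1, -2).
v_1 = A·v_0 = (-6, -2).
v_2 = A·v_1 = (22, -16).
v_3 = A·v_2 = (-104, 12).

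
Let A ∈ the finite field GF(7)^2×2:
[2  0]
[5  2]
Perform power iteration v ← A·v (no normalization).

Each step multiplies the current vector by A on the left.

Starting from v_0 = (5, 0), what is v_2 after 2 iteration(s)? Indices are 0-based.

v_0 = (5, 0).
v_1 = A·v_0 = (3, 4).
v_2 = A·v_1 = (6, 2).

v_2 = (6, 2)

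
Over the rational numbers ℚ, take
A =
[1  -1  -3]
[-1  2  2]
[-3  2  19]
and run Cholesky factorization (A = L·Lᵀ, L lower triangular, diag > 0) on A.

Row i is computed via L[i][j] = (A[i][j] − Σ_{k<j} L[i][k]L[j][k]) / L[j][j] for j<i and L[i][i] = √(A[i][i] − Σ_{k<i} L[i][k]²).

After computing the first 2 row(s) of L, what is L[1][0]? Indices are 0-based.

L[1][0] = -1

Step 1: L[0][0] = √(1) = 1.
  L[1][0] = (-1) / L[0][0] = -1.
Step 2: L[1][1] = √(1) = 1.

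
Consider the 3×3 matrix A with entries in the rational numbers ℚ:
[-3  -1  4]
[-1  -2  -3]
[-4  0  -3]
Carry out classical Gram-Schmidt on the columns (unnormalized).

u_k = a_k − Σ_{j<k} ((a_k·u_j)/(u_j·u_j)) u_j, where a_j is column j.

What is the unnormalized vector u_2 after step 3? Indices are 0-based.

Step 1: u_0 = a_0 = (-3, -1, -4).
Step 2: u_1 = a_1 − (5/26)·u_0 = (-11/26, -47/26, 10/13).
Step 3: u_2 = a_2 − (3/26)·u_0 − (37/105)·u_1 = (472/105, -236/105, -59/21).

u_2 = (472/105, -236/105, -59/21)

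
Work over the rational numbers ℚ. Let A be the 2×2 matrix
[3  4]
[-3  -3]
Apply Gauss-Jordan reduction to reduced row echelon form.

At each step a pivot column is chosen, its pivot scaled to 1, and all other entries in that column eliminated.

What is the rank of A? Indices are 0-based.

[1] R0 /= 3  ⇒  (1, 4/3)
     R1 -= -3·R0  ⇒  (0, 1)
[2] R1 /= 1  ⇒  (0, 1)
     R0 -= 4/3·R1  ⇒  (1, 0)

rank = 2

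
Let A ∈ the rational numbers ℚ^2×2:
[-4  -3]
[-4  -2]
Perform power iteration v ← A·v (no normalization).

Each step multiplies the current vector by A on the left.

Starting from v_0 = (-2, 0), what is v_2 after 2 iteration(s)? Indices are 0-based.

v_0 = (-2, 0).
v_1 = A·v_0 = (8, 8).
v_2 = A·v_1 = (-56, -48).

v_2 = (-56, -48)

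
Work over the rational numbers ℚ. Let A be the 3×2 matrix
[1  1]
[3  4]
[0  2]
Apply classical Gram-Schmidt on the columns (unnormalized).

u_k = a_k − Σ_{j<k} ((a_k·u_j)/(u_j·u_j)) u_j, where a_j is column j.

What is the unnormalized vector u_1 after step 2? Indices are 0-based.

u_1 = (-3/10, 1/10, 2)

Step 1: u_0 = a_0 = (1, 3, 0).
Step 2: u_1 = a_1 − (13/10)·u_0 = (-3/10, 1/10, 2).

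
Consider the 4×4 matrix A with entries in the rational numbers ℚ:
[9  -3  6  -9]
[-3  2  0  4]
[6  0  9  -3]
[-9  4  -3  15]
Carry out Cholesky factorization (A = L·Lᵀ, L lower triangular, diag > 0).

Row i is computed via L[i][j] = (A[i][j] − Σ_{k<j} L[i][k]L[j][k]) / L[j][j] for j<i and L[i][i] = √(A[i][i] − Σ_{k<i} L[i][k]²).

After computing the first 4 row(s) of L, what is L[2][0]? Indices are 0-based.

L[2][0] = 2

Step 1: L[0][0] = √(9) = 3.
  L[1][0] = (-3) / L[0][0] = -1.
Step 2: L[1][1] = √(1) = 1.
  L[2][0] = (6) / L[0][0] = 2.
  L[2][1] = (2) / L[1][1] = 2.
Step 3: L[2][2] = √(1) = 1.
  L[3][0] = (-9) / L[0][0] = -3.
  L[3][1] = (1) / L[1][1] = 1.
  L[3][2] = (1) / L[2][2] = 1.
Step 4: L[3][3] = √(4) = 2.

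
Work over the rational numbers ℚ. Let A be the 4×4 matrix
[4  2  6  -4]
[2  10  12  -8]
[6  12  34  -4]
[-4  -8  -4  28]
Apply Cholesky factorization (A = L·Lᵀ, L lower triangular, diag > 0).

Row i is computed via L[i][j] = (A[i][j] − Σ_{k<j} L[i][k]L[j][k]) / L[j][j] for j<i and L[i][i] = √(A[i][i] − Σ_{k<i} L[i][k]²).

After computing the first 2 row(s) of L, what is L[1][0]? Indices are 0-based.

L[1][0] = 1

Step 1: L[0][0] = √(4) = 2.
  L[1][0] = (2) / L[0][0] = 1.
Step 2: L[1][1] = √(9) = 3.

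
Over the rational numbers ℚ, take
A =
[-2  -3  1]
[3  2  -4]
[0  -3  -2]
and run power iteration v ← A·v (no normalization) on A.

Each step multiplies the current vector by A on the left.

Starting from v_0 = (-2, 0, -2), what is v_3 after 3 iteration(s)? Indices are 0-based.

v_0 = (-2, 0, -2).
v_1 = A·v_0 = (2, 2, 4).
v_2 = A·v_1 = (-6, -6, -14).
v_3 = A·v_2 = (16, 26, 46).

v_3 = (16, 26, 46)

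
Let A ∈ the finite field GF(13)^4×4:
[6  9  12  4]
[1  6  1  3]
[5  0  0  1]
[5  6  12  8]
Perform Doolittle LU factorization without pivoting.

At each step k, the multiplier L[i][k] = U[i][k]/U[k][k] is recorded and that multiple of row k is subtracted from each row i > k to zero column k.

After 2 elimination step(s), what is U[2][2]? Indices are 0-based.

U[2][2] = 10

Step 1: pivot at (0,0) is 6.
  row1 ← row1 − (11)·row0  ⇒  L[1][0]=11, U row1=(0, 11, 12, 11)
  row2 ← row2 − (3)·row0  ⇒  L[2][0]=3, U row2=(0, 12, 3, 2)
  row3 ← row3 − (3)·row0  ⇒  L[3][0]=3, U row3=(0, 5, 2, 9)
Step 2: pivot at (1,1) is 11.
  row2 ← row2 − (7)·row1  ⇒  L[2][1]=7, U row2=(0, 0, 10, 3)
  row3 ← row3 − (4)·row1  ⇒  L[3][1]=4, U row3=(0, 0, 6, 4)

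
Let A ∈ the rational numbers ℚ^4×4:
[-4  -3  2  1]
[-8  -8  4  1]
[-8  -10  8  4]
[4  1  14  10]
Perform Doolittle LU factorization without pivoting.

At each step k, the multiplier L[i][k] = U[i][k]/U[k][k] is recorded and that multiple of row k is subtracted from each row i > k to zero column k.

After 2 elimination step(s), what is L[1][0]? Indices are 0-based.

L[1][0] = 2

Step 1: pivot at (0,0) is -4.
  row1 ← row1 − (2)·row0  ⇒  L[1][0]=2, U row1=(0, -2, 0, -1)
  row2 ← row2 − (2)·row0  ⇒  L[2][0]=2, U row2=(0, -4, 4, 2)
  row3 ← row3 − (-1)·row0  ⇒  L[3][0]=-1, U row3=(0, -2, 16, 11)
Step 2: pivot at (1,1) is -2.
  row2 ← row2 − (2)·row1  ⇒  L[2][1]=2, U row2=(0, 0, 4, 4)
  row3 ← row3 − (1)·row1  ⇒  L[3][1]=1, U row3=(0, 0, 16, 12)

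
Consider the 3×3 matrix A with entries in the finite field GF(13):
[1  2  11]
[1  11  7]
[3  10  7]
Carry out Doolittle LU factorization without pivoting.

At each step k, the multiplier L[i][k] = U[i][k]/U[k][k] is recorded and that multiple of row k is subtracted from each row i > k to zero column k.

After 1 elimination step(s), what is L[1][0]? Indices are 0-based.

L[1][0] = 1

Step 1: pivot at (0,0) is 1.
  row1 ← row1 − (1)·row0  ⇒  L[1][0]=1, U row1=(0, 9, 9)
  row2 ← row2 − (3)·row0  ⇒  L[2][0]=3, U row2=(0, 4, 0)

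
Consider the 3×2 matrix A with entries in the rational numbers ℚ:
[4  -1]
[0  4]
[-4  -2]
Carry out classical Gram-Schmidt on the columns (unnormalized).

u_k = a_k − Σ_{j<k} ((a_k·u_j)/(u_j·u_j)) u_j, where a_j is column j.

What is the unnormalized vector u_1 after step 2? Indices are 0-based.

Step 1: u_0 = a_0 = (4, 0, -4).
Step 2: u_1 = a_1 − (1/8)·u_0 = (-3/2, 4, -3/2).

u_1 = (-3/2, 4, -3/2)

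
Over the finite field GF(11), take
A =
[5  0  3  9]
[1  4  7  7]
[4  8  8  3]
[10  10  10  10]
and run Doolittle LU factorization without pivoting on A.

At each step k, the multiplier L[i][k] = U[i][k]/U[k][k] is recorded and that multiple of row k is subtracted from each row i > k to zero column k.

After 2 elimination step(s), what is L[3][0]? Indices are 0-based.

L[3][0] = 2

k=0: U[0][0]=5
  eliminate (1,0): mult=9, new row 1: (0, 4, 2, 3); set L[1][0]=9
  eliminate (2,0): mult=3, new row 2: (0, 8, 10, 9); set L[2][0]=3
  eliminate (3,0): mult=2, new row 3: (0, 10, 4, 3); set L[3][0]=2
k=1: U[1][1]=4
  eliminate (2,1): mult=2, new row 2: (0, 0, 6, 3); set L[2][1]=2
  eliminate (3,1): mult=8, new row 3: (0, 0, 10, 1); set L[3][1]=8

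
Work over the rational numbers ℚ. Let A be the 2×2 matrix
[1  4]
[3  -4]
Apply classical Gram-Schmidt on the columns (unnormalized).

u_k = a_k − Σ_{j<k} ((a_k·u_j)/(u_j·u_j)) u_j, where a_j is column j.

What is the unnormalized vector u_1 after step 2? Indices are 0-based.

Step 1: u_0 = a_0 = (1, 3).
Step 2: u_1 = a_1 − (-4/5)·u_0 = (24/5, -8/5).

u_1 = (24/5, -8/5)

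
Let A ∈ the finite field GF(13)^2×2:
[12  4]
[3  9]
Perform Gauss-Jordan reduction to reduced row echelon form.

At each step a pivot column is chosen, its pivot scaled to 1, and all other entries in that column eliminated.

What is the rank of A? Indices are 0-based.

step 1: normalize row 0 (÷12) = (1, 9)
  row 1: subtract 3×row0 = (0, 8)
step 2: normalize row 1 (÷8) = (0, 1)
  row 0: subtract 9×row1 = (1, 0)

rank = 2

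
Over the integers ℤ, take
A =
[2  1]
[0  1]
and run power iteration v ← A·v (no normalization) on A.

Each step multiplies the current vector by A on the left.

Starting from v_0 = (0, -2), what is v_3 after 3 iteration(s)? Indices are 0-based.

v_3 = (-14, -2)

v_0 = (0, -2).
v_1 = A·v_0 = (-2, -2).
v_2 = A·v_1 = (-6, -2).
v_3 = A·v_2 = (-14, -2).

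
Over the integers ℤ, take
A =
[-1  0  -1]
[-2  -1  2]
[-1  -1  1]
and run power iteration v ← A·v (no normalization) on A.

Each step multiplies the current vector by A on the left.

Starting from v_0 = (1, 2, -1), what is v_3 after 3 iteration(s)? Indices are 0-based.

v_3 = (-6, -2, 0)

v_0 = (1, 2, -1).
v_1 = A·v_0 = (0, -6, -4).
v_2 = A·v_1 = (4, -2, 2).
v_3 = A·v_2 = (-6, -2, 0).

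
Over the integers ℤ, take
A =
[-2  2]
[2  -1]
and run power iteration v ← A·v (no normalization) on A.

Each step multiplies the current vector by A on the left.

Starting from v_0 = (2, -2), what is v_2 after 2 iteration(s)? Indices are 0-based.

v_0 = (2, -2).
v_1 = A·v_0 = (-8, 6).
v_2 = A·v_1 = (28, -22).

v_2 = (28, -22)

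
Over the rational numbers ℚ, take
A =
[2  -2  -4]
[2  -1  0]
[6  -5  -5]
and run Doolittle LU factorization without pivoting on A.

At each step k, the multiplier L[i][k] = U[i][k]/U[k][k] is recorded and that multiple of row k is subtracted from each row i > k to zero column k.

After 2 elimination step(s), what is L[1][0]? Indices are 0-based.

[col 0] pivot 2
  R1 -= 1*R0 → (0, 1, 4)  (L[1][0] := 1)
  R2 -= 3*R0 → (0, 1, 7)  (L[2][0] := 3)
[col 1] pivot 1
  R2 -= 1*R1 → (0, 0, 3)  (L[2][1] := 1)

L[1][0] = 1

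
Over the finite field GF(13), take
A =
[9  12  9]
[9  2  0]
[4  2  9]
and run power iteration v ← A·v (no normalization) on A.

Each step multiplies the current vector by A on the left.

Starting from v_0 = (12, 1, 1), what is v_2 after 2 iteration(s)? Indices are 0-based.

v_0 = (12, 1, 1).
v_1 = A·v_0 = (12, 6, 7).
v_2 = A·v_1 = (9, 3, 6).

v_2 = (9, 3, 6)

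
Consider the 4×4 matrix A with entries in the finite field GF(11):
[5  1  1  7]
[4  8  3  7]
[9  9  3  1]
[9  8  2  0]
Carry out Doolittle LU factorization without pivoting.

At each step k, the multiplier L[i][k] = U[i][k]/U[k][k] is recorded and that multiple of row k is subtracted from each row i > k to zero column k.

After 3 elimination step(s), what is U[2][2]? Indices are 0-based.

U[2][2] = 10

[col 0] pivot 5
  R1 -= 3*R0 → (0, 5, 0, 8)  (L[1][0] := 3)
  R2 -= 4*R0 → (0, 5, 10, 6)  (L[2][0] := 4)
  R3 -= 4*R0 → (0, 4, 9, 5)  (L[3][0] := 4)
[col 1] pivot 5
  R2 -= 1*R1 → (0, 0, 10, 9)  (L[2][1] := 1)
  R3 -= 3*R1 → (0, 0, 9, 3)  (L[3][1] := 3)
[col 2] pivot 10
  R3 -= 2*R2 → (0, 0, 0, 7)  (L[3][2] := 2)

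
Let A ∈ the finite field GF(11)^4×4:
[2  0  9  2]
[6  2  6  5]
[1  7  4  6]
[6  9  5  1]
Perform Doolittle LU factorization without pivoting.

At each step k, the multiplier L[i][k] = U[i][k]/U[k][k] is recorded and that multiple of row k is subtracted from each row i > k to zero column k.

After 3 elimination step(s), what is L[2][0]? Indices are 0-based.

Step 1: pivot at (0,0) is 2.
  row1 ← row1 − (3)·row0  ⇒  L[1][0]=3, U row1=(0, 2, 1, 10)
  row2 ← row2 − (6)·row0  ⇒  L[2][0]=6, U row2=(0, 7, 5, 5)
  row3 ← row3 − (3)·row0  ⇒  L[3][0]=3, U row3=(0, 9, 0, 6)
Step 2: pivot at (1,1) is 2.
  row2 ← row2 − (9)·row1  ⇒  L[2][1]=9, U row2=(0, 0, 7, 3)
  row3 ← row3 − (10)·row1  ⇒  L[3][1]=10, U row3=(0, 0, 1, 5)
Step 3: pivot at (2,2) is 7.
  row3 ← row3 − (8)·row2  ⇒  L[3][2]=8, U row3=(0, 0, 0, 3)

L[2][0] = 6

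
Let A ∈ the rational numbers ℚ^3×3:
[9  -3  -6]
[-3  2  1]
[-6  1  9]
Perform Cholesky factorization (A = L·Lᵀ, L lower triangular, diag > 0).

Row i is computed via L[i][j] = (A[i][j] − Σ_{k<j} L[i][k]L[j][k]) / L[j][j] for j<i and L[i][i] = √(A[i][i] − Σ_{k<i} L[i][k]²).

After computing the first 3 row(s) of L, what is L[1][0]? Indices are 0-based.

Step 1: L[0][0] = √(9) = 3.
  L[1][0] = (-3) / L[0][0] = -1.
Step 2: L[1][1] = √(1) = 1.
  L[2][0] = (-6) / L[0][0] = -2.
  L[2][1] = (-1) / L[1][1] = -1.
Step 3: L[2][2] = √(4) = 2.

L[1][0] = -1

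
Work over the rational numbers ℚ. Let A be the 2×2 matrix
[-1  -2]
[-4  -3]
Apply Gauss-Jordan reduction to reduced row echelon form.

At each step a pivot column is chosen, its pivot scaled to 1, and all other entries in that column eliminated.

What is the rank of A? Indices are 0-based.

pivot(0,0)=-1: scale R0 → (1, 2)
  clear (1,0): R1 −= (-4)R0 → (0, 5)
pivot(1,1)=5: scale R1 → (0, 1)
  clear (0,1): R0 −= (2)R1 → (1, 0)

rank = 2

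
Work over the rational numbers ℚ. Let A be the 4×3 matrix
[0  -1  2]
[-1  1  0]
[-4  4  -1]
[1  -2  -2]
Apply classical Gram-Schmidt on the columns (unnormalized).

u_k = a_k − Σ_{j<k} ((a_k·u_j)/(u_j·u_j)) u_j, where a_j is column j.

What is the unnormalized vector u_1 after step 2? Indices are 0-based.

u_1 = (-1, -1/18, -2/9, -17/18)

Step 1: u_0 = a_0 = (0, -1, -4, 1).
Step 2: u_1 = a_1 − (-19/18)·u_0 = (-1, -1/18, -2/9, -17/18).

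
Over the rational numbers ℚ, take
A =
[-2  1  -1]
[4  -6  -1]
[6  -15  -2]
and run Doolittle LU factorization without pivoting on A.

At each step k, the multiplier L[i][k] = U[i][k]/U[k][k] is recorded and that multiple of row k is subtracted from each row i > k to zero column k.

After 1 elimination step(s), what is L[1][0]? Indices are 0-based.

L[1][0] = -2

Step 1: pivot at (0,0) is -2.
  row1 ← row1 − (-2)·row0  ⇒  L[1][0]=-2, U row1=(0, -4, -3)
  row2 ← row2 − (-3)·row0  ⇒  L[2][0]=-3, U row2=(0, -12, -5)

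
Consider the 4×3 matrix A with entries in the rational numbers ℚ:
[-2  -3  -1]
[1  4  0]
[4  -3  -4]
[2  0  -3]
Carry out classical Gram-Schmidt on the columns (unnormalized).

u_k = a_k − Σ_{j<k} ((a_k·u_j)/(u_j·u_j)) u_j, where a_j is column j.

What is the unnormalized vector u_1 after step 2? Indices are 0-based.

Step 1: u_0 = a_0 = (-2, 1, 4, 2).
Step 2: u_1 = a_1 − (-2/25)·u_0 = (-79/25, 102/25, -67/25, 4/25).

u_1 = (-79/25, 102/25, -67/25, 4/25)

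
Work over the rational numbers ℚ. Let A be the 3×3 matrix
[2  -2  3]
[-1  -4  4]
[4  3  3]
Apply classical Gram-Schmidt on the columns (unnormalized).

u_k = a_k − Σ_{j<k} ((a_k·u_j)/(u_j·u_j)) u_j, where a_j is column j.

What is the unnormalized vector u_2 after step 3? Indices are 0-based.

u_2 = (-611/465, 658/465, 94/93)

Step 1: u_0 = a_0 = (2, -1, 4).
Step 2: u_1 = a_1 − (4/7)·u_0 = (-22/7, -24/7, 5/7).
Step 3: u_2 = a_2 − (2/3)·u_0 − (-147/155)·u_1 = (-611/465, 658/465, 94/93).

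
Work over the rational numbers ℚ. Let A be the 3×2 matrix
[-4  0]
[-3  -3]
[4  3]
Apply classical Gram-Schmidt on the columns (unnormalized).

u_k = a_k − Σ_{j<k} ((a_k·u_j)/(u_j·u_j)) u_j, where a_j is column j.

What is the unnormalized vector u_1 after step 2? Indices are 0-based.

Step 1: u_0 = a_0 = (-4, -3, 4).
Step 2: u_1 = a_1 − (21/41)·u_0 = (84/41, -60/41, 39/41).

u_1 = (84/41, -60/41, 39/41)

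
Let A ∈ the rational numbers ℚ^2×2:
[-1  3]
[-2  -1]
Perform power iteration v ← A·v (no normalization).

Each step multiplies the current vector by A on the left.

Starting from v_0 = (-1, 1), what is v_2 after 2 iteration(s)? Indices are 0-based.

v_0 = (-1, 1).
v_1 = A·v_0 = (4, 1).
v_2 = A·v_1 = (-1, -9).

v_2 = (-1, -9)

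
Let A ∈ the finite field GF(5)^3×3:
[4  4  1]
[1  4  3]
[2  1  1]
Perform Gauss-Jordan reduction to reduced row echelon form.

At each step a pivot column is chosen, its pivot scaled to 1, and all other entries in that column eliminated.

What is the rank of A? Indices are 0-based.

pivot(0,0)=4: scale R0 → (1, 1, 4)
  clear (1,0): R1 −= (1)R0 → (0, 3, 4)
  clear (2,0): R2 −= (2)R0 → (0, 4, 3)
pivot(1,1)=3: scale R1 → (0, 1, 3)
  clear (0,1): R0 −= (1)R1 → (1, 0, 1)
  clear (2,1): R2 −= (4)R1 → (0, 0, 1)
pivot(2,2)=1: scale R2 → (0, 0, 1)
  clear (0,2): R0 −= (1)R2 → (1, 0, 0)
  clear (1,2): R1 −= (3)R2 → (0, 1, 0)

rank = 3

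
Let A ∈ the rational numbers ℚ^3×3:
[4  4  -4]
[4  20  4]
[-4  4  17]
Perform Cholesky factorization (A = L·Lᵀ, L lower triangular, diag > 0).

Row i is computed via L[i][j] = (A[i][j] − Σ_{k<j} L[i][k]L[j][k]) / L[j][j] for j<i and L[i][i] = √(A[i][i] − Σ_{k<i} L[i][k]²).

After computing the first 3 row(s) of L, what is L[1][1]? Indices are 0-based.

L[1][1] = 4

Step 1: L[0][0] = √(4) = 2.
  L[1][0] = (4) / L[0][0] = 2.
Step 2: L[1][1] = √(16) = 4.
  L[2][0] = (-4) / L[0][0] = -2.
  L[2][1] = (8) / L[1][1] = 2.
Step 3: L[2][2] = √(9) = 3.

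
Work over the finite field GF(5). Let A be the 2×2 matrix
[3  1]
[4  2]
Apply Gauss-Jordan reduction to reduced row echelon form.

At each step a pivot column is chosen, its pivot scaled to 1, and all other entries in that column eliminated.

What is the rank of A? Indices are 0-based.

step 1: normalize row 0 (÷3) = (1, 2)
  row 1: subtract 4×row0 = (0, 4)
step 2: normalize row 1 (÷4) = (0, 1)
  row 0: subtract 2×row1 = (1, 0)

rank = 2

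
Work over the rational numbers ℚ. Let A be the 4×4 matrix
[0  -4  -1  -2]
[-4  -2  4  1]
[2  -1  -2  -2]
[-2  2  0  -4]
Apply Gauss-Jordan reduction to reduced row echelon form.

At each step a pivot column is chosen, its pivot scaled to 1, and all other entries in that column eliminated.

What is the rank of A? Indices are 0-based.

step 1: exchange rows 0,1
step 1: normalize row 0 (÷-4) = (1, 1/2, -1, -1/4)
  row 2: subtract 2×row0 = (0, -2, 0, -3/2)
  row 3: subtract -2×row0 = (0, 3, -2, -9/2)
step 2: normalize row 1 (÷-4) = (0, 1, 1/4, 1/2)
  row 0: subtract 1/2×row1 = (1, 0, -9/8, -1/2)
  row 2: subtract -2×row1 = (0, 0, 1/2, -1/2)
  row 3: subtract 3×row1 = (0, 0, -11/4, -6)
step 3: normalize row 2 (÷1/2) = (0, 0, 1, -1)
  row 0: subtract -9/8×row2 = (1, 0, 0, -13/8)
  row 1: subtract 1/4×row2 = (0, 1, 0, 3/4)
  row 3: subtract -11/4×row2 = (0, 0, 0, -35/4)
step 4: normalize row 3 (÷-35/4) = (0, 0, 0, 1)
  row 0: subtract -13/8×row3 = (1, 0, 0, 0)
  row 1: subtract 3/4×row3 = (0, 1, 0, 0)
  row 2: subtract -1×row3 = (0, 0, 1, 0)

rank = 4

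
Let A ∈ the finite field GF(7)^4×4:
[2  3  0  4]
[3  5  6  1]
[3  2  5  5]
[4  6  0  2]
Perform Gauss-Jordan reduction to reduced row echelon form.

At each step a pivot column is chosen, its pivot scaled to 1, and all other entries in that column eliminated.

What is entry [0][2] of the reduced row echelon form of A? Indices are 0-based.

pivot(0,0)=2: scale R0 → (1, 5, 0, 2)
  clear (1,0): R1 −= (3)R0 → (0, 4, 6, 2)
  clear (2,0): R2 −= (3)R0 → (0, 1, 5, 6)
  clear (3,0): R3 −= (4)R0 → (0, 0, 0, 1)
pivot(1,1)=4: scale R1 → (0, 1, 5, 4)
  clear (0,1): R0 −= (5)R1 → (1, 0, 3, 3)
  clear (2,1): R2 −= (1)R1 → (0, 0, 0, 2)
col 2: no nonzero at/below row 2; advance.
pivot(2,3)=2: scale R2 → (0, 0, 0, 1)
  clear (0,3): R0 −= (3)R2 → (1, 0, 3, 0)
  clear (1,3): R1 −= (4)R2 → (0, 1, 5, 0)
  clear (3,3): R3 −= (1)R2 → (0, 0, 0, 0)

M[0][2] = 3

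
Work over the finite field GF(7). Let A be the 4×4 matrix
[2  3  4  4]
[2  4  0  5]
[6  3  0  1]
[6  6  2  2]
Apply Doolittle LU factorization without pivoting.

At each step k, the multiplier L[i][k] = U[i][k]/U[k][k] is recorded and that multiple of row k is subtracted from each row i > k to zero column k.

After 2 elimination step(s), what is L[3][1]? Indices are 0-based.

L[3][1] = 4

k=0: U[0][0]=2
  eliminate (1,0): mult=1, new row 1: (0, 1, 3, 1); set L[1][0]=1
  eliminate (2,0): mult=3, new row 2: (0, 1, 2, 3); set L[2][0]=3
  eliminate (3,0): mult=3, new row 3: (0, 4, 4, 4); set L[3][0]=3
k=1: U[1][1]=1
  eliminate (2,1): mult=1, new row 2: (0, 0, 6, 2); set L[2][1]=1
  eliminate (3,1): mult=4, new row 3: (0, 0, 6, 0); set L[3][1]=4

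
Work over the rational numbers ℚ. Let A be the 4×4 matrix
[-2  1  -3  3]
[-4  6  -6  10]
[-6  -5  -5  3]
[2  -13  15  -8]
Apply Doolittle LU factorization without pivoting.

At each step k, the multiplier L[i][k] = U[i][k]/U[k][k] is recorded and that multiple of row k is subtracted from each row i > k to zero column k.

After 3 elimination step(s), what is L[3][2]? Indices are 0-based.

[col 0] pivot -2
  R1 -= 2*R0 → (0, 4, 0, 4)  (L[1][0] := 2)
  R2 -= 3*R0 → (0, -8, 4, -6)  (L[2][0] := 3)
  R3 -= -1*R0 → (0, -12, 12, -5)  (L[3][0] := -1)
[col 1] pivot 4
  R2 -= -2*R1 → (0, 0, 4, 2)  (L[2][1] := -2)
  R3 -= -3*R1 → (0, 0, 12, 7)  (L[3][1] := -3)
[col 2] pivot 4
  R3 -= 3*R2 → (0, 0, 0, 1)  (L[3][2] := 3)

L[3][2] = 3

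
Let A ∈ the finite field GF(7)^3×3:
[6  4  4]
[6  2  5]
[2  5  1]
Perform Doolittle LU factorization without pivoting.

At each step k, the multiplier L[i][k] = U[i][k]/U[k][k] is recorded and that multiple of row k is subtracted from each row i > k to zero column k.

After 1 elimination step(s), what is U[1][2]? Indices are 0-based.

[col 0] pivot 6
  R1 -= 1*R0 → (0, 5, 1)  (L[1][0] := 1)
  R2 -= 5*R0 → (0, 6, 2)  (L[2][0] := 5)

U[1][2] = 1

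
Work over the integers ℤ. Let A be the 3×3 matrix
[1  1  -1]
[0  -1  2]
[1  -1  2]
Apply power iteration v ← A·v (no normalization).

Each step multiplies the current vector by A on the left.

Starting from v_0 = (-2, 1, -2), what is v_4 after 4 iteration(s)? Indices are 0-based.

v_4 = (-1, -1, 1)

v_0 = (-2, 1, -2).
v_1 = A·v_0 = (1, -5, -7).
v_2 = A·v_1 = (3, -9, -8).
v_3 = A·v_2 = (2, -7, -4).
v_4 = A·v_3 = (-1, -1, 1).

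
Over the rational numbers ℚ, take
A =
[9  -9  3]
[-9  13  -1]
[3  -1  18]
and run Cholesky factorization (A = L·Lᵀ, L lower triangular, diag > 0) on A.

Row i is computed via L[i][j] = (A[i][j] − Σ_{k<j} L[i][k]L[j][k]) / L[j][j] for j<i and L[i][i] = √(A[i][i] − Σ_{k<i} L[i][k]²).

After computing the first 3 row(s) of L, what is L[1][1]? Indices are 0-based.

Step 1: L[0][0] = √(9) = 3.
  L[1][0] = (-9) / L[0][0] = -3.
Step 2: L[1][1] = √(4) = 2.
  L[2][0] = (3) / L[0][0] = 1.
  L[2][1] = (2) / L[1][1] = 1.
Step 3: L[2][2] = √(16) = 4.

L[1][1] = 2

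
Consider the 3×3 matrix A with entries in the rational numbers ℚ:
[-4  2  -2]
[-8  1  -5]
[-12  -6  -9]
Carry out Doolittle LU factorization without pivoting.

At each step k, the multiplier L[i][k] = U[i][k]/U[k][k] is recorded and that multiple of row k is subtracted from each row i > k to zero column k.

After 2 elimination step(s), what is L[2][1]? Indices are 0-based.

L[2][1] = 4

[col 0] pivot -4
  R1 -= 2*R0 → (0, -3, -1)  (L[1][0] := 2)
  R2 -= 3*R0 → (0, -12, -3)  (L[2][0] := 3)
[col 1] pivot -3
  R2 -= 4*R1 → (0, 0, 1)  (L[2][1] := 4)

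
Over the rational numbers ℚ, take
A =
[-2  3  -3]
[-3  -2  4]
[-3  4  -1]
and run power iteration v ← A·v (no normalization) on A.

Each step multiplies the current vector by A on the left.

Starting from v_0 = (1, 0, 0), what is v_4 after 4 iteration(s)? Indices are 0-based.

v_4 = (-47, 9, -90)

v_0 = (1, 0, 0).
v_1 = A·v_0 = (-2, -3, -3).
v_2 = A·v_1 = (4, 0, -3).
v_3 = A·v_2 = (1, -24, -9).
v_4 = A·v_3 = (-47, 9, -90).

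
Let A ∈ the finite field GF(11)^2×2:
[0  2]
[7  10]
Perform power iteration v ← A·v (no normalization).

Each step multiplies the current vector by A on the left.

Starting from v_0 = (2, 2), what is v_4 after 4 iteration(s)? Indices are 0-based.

v_0 = (2, 2).
v_1 = A·v_0 = (4, 1).
v_2 = A·v_1 = (2, 5).
v_3 = A·v_2 = (10, 9).
v_4 = A·v_3 = (7, 6).

v_4 = (7, 6)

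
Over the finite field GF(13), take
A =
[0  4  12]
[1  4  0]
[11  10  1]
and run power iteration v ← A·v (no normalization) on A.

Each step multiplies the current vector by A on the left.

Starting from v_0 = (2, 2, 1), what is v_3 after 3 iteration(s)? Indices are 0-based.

v_0 = (2, 2, 1).
v_1 = A·v_0 = (7, 10, 4).
v_2 = A·v_1 = (10, 8, 12).
v_3 = A·v_2 = (7, 3, 7).

v_3 = (7, 3, 7)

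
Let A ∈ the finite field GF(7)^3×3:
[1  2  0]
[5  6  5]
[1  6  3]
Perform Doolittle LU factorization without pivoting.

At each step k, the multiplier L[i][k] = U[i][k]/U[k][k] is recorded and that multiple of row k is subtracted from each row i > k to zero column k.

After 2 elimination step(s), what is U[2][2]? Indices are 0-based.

U[2][2] = 1

k=0: U[0][0]=1
  eliminate (1,0): mult=5, new row 1: (0, 3, 5); set L[1][0]=5
  eliminate (2,0): mult=1, new row 2: (0, 4, 3); set L[2][0]=1
k=1: U[1][1]=3
  eliminate (2,1): mult=6, new row 2: (0, 0, 1); set L[2][1]=6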